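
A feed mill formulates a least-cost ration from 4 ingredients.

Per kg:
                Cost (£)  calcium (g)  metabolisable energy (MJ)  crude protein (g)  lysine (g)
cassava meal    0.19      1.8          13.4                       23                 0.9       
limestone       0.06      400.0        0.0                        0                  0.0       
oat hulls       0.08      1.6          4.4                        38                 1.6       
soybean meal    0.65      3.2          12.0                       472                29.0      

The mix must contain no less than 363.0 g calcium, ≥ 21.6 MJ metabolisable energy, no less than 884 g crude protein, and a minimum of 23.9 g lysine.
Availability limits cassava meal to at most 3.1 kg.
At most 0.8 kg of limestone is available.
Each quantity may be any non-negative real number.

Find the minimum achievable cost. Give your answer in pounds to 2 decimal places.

£2.20

Let x1 = kg of cassava meal, x2 = kg of limestone, x3 = kg of oat hulls, x4 = kg of soybean meal.
Minimize 0.19x1 + 0.06x2 + 0.08x3 + 0.65x4 s.t.:
  1.8x1 + 400x2 + 1.6x3 + 3.2x4 ≥ 363   (calcium)
  13.4x1 + 4.4x3 + 12x4 ≥ 21.6   (metabolisable energy)
  23x1 + 38x3 + 472x4 ≥ 884   (crude protein)
  0.9x1 + 1.6x3 + 29x4 ≥ 23.9   (lysine)
  x1 ≤ 3.1
  x2 ≤ 0.8
  x1, x2, x3, x4 ≥ 0.
At the optimum only limestone, oat hulls are positive (cassava meal, soybean meal = 0). Binding constraints: calcium and the limestone cap.
So limestone = 0.8 kg, oat hulls = 26.87 kg.
Objective = 0.06·0.8 + 0.08·26.87 = 2.1976.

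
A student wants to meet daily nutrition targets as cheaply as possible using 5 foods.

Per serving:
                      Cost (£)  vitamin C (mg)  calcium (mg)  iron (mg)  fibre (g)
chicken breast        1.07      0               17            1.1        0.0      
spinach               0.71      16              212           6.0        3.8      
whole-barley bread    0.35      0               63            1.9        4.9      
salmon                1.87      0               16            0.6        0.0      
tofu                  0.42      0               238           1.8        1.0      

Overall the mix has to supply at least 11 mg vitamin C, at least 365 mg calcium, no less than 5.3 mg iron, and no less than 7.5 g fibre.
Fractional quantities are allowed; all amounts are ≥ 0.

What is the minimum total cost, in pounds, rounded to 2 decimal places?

Let x1 = servings of chicken breast, x2 = servings of spinach, x3 = servings of whole-barley bread, x4 = servings of salmon, x5 = servings of tofu.
min 1.07x1 + 0.71x2 + 0.35x3 + 1.87x4 + 0.42x5 subject to:
  16x2 ≥ 11   (vitamin C)
  17x1 + 212x2 + 63x3 + 16x4 + 238x5 ≥ 365   (calcium)
  1.1x1 + 6x2 + 1.9x3 + 0.6x4 + 1.8x5 ≥ 5.3   (iron)
  3.8x2 + 4.9x3 + 1x5 ≥ 7.5   (fibre)
  x1, x2, x3, x4, x5 ≥ 0.
The cheapest feasible vertex uses only spinach, whole-barley bread, tofu; chicken breast, salmon are not used. Binding constraints: vitamin C, calcium, fibre.
That vertex is x2 = 0.6875, x3 = 0.8557, x5 = 0.6947.
Hence cost = 0.71·0.6875 + 0.35·0.8557 + 0.42·0.6947 = £1.0794.

£1.08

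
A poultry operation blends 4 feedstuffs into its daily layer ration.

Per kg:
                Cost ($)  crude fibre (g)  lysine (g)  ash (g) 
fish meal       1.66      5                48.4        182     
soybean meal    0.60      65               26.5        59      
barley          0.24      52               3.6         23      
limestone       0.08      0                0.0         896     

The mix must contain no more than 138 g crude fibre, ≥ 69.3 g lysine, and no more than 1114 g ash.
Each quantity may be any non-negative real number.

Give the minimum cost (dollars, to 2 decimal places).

$1.73

Let x1 = kg of fish meal, x2 = kg of soybean meal, x3 = kg of barley, x4 = kg of limestone.
min 1.66x1 + 0.6x2 + 0.24x3 + 0.08x4 with:
  5x1 + 65x2 + 52x3 ≤ 138   (crude fibre)
  48.4x1 + 26.5x2 + 3.6x3 ≥ 69.3   (lysine)
  182x1 + 59x2 + 23x3 + 896x4 ≤ 1114   (ash)
  x1, x2, x3, x4 ≥ 0.
The minimum-cost mix takes nothing from barley, limestone — only fish meal, soybean meal. There the crude fibre and lysine constraints are tight.
Solving gives x1 = 0.2812, x2 = 2.101.
Cost = 1.66·0.2812 + 0.6·2.101 = 1.7274.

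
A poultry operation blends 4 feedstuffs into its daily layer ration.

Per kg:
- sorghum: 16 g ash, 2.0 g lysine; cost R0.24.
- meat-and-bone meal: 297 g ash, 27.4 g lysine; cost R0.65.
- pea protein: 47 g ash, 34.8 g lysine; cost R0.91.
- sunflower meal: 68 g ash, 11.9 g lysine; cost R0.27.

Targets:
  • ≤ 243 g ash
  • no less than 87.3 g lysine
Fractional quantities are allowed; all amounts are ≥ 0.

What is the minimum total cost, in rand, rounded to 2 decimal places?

Let x1 = kg of sorghum, x2 = kg of meat-and-bone meal, x3 = kg of pea protein, x4 = kg of sunflower meal.
min 0.24x1 + 0.65x2 + 0.91x3 + 0.27x4 with:
  16x1 + 297x2 + 47x3 + 68x4 ≤ 243   (ash)
  2x1 + 27.4x2 + 34.8x3 + 11.9x4 ≥ 87.3   (lysine)
  x1, x2, x3, x4 ≥ 0.
The cheapest feasible vertex uses only pea protein, sunflower meal; sorghum, meat-and-bone meal are not used. The ash and lysine requirements are met with equality.
That vertex is x3 = 1.685, x4 = 2.409.
Cost = 0.91·1.685 + 0.27·2.409 = 2.1838.

R2.18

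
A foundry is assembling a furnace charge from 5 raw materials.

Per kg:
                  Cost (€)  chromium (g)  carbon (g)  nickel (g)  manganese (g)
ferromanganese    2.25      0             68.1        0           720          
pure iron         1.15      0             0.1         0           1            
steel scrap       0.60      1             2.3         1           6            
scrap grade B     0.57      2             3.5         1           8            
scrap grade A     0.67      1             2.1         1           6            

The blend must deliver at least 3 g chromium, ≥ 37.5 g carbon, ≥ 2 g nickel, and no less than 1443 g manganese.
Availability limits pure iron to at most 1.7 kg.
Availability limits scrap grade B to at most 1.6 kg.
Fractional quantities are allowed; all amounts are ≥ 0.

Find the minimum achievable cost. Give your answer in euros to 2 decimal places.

€5.61

This is a linear program. Let x1 = kg of ferromanganese, x2 = kg of pure iron, x3 = kg of steel scrap, x4 = kg of scrap grade B, x5 = kg of scrap grade A.
Minimise 2.25x1 + 1.15x2 + 0.6x3 + 0.57x4 + 0.67x5 s.t.:
  1x3 + 2x4 + 1x5 ≥ 3   (chromium)
  68.1x1 + 0.1x2 + 2.3x3 + 3.5x4 + 2.1x5 ≥ 37.5   (carbon)
  1x3 + 1x4 + 1x5 ≥ 2   (nickel)
  720x1 + 1x2 + 6x3 + 8x4 + 6x5 ≥ 1443   (manganese)
  x2 ≤ 1.7
  x4 ≤ 1.6
  x1, x2, x3, x4, x5 ≥ 0.
The minimum-cost mix takes nothing from pure iron, scrap grade A — only ferromanganese, steel scrap, scrap grade B. There the nickel, manganese, the scrap grade B cap constraints are tight.
That vertex is x1 = 1.983, x3 = 0.4, x4 = 1.6.
Total cost: 2.25·1.983 + 0.6·0.4 + 0.57·1.6 = 5.6138.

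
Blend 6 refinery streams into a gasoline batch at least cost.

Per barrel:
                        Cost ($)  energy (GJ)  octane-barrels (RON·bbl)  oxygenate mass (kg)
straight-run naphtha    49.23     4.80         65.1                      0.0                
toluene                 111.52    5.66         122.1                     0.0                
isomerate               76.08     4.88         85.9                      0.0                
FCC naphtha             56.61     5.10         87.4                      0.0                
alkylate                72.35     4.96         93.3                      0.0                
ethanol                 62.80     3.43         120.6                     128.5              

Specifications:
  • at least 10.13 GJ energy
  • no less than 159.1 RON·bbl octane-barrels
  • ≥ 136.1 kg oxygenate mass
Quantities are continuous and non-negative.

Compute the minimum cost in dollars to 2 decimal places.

This is a linear program. Let x1 = barrels of straight-run naphtha, x2 = barrels of toluene, x3 = barrels of isomerate, x4 = barrels of FCC naphtha, x5 = barrels of alkylate, x6 = barrels of ethanol.
Minimize 49.23x1 + 111.52x2 + 76.08x3 + 56.61x4 + 72.35x5 + 62.8x6 s.t.:
  4.8x1 + 5.66x2 + 4.88x3 + 5.1x4 + 4.96x5 + 3.43x6 ≥ 10.13   (energy)
  65.1x1 + 122.1x2 + 85.9x3 + 87.4x4 + 93.3x5 + 120.6x6 ≥ 159.1   (octane-barrels)
  128.5x6 ≥ 136.1   (oxygenate mass)
  x1, x2, x3, x4, x5, x6 ≥ 0.
At the optimum only straight-run naphtha, ethanol are positive (toluene, isomerate, FCC naphtha, alkylate = 0). Binding constraints: energy and oxygenate mass.
Optimal quantities: straight-run naphtha = 1.3536 barrels, ethanol = 1.0591 barrels.
Total cost: 49.23·1.3536 + 62.8·1.0591 = 133.1492.

$133.15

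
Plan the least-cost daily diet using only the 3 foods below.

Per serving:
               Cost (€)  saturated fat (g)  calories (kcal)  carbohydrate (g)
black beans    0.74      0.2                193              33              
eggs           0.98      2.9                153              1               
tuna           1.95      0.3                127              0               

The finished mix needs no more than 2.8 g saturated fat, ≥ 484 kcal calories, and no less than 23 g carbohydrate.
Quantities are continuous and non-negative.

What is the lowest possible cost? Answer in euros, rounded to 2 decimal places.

Set it up as a linear program. Let x1 = servings of black beans, x2 = servings of eggs, x3 = servings of tuna.
Minimise 0.74x1 + 0.98x2 + 1.95x3 s.t.:
  0.2x1 + 2.9x2 + 0.3x3 ≤ 2.8   (saturated fat)
  193x1 + 153x2 + 127x3 ≥ 484   (calories)
  33x1 + 1x2 ≥ 23   (carbohydrate)
  x1, x2, x3 ≥ 0.
The optimal basis is {black beans}; eggs, tuna drop out. Binding constraint: calories.
So black beans = 2.508 servings.
Total cost: 0.74·2.508 = 1.8559.

€1.86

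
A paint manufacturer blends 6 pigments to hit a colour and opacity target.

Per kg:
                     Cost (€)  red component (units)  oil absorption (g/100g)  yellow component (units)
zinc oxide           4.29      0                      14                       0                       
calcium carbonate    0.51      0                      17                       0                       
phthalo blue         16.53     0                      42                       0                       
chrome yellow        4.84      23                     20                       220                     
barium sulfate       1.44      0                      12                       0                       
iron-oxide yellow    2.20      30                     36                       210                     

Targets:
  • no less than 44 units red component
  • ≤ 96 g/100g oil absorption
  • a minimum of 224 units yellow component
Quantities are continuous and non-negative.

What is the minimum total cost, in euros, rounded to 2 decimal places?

This is a linear program. Let x1 = kg of zinc oxide, x2 = kg of calcium carbonate, x3 = kg of phthalo blue, x4 = kg of chrome yellow, x5 = kg of barium sulfate, x6 = kg of iron-oxide yellow.
Minimise 4.29x1 + 0.51x2 + 16.53x3 + 4.84x4 + 1.44x5 + 2.2x6 subject to:
  23x4 + 30x6 ≥ 44   (red component)
  14x1 + 17x2 + 42x3 + 20x4 + 12x5 + 36x6 ≤ 96   (oil absorption)
  220x4 + 210x6 ≥ 224   (yellow component)
  x1, x2, x3, x4, x5, x6 ≥ 0.
The optimal basis is {iron-oxide yellow}; zinc oxide, calcium carbonate, phthalo blue, chrome yellow, barium sulfate drop out. Binding constraint: red component.
That vertex is x6 = 1.467.
Objective = 2.2·1.467 = 3.2274.

€3.23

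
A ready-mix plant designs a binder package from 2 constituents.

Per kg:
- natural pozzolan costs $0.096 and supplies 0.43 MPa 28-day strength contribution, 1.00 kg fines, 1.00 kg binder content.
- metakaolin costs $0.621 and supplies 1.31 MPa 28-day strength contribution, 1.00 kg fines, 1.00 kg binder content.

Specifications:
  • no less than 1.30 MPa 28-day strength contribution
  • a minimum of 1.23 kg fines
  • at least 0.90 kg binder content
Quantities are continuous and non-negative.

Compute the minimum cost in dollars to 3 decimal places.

$0.290

Let x1 = kg of natural pozzolan, x2 = kg of metakaolin.
Minimize 0.096x1 + 0.621x2 subject to:
  0.43x1 + 1.31x2 ≥ 1.3   (28-day strength contribution)
  1x1 + 1x2 ≥ 1.23   (fines)
  1x1 + 1x2 ≥ 0.9   (binder content)
  x1, x2 ≥ 0.
At the optimum only natural pozzolan is positive (metakaolin = 0). Binding constraint: 28-day strength contribution.
Solving gives x1 = 3.023.
Cost = 0.096·3.023 = 0.29021.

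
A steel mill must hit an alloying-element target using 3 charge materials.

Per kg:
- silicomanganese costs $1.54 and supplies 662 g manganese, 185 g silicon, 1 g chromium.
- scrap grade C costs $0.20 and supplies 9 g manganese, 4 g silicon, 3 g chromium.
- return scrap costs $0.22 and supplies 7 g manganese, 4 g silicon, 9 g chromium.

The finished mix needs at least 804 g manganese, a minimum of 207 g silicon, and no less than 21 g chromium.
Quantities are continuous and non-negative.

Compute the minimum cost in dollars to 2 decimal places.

$2.32

This is a linear program. Let x1 = kg of silicomanganese, x2 = kg of scrap grade C, x3 = kg of return scrap.
Minimize 1.54x1 + 0.2x2 + 0.22x3 s.t.:
  662x1 + 9x2 + 7x3 ≥ 804   (manganese)
  185x1 + 4x2 + 4x3 ≥ 207   (silicon)
  1x1 + 3x2 + 9x3 ≥ 21   (chromium)
  x1, x2, x3 ≥ 0.
At the optimum only silicomanganese, return scrap are positive (scrap grade C = 0). The manganese and chromium requirements are met with equality.
That vertex is x1 = 1.191, x3 = 2.201.
Objective = 1.54·1.191 + 0.22·2.201 = 2.3184.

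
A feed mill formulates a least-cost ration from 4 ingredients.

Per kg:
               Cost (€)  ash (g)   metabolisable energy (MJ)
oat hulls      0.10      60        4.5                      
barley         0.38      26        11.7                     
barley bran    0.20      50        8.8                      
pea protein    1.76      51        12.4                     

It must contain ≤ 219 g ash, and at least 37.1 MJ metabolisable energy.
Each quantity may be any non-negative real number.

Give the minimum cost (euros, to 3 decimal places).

Let x1 = kg of oat hulls, x2 = kg of barley, x3 = kg of barley bran, x4 = kg of pea protein.
Minimise 0.1x1 + 0.38x2 + 0.2x3 + 1.76x4 with:
  60x1 + 26x2 + 50x3 + 51x4 ≤ 219   (ash)
  4.5x1 + 11.7x2 + 8.8x3 + 12.4x4 ≥ 37.1   (metabolisable energy)
  x1, x2, x3, x4 ≥ 0.
The optimal basis is {oat hulls, barley bran}; barley, pea protein drop out. The ash and metabolisable energy requirements are met with equality.
So oat hulls = 0.2383 kg, barley bran = 4.094 kg.
Objective = 0.1·0.2383 + 0.2·4.094 = 0.84263.

€0.843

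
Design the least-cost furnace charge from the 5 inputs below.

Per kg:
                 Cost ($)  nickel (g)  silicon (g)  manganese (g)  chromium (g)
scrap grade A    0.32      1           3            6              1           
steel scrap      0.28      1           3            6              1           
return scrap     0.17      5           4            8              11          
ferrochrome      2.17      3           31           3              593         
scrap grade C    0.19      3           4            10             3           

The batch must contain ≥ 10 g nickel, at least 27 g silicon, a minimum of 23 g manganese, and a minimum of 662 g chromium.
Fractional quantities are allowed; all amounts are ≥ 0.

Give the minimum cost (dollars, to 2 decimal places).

$2.74

Set it up as a linear program. Let x1 = kg of scrap grade A, x2 = kg of steel scrap, x3 = kg of return scrap, x4 = kg of ferrochrome, x5 = kg of scrap grade C.
Minimize 0.32x1 + 0.28x2 + 0.17x3 + 2.17x4 + 0.19x5 with:
  1x1 + 1x2 + 5x3 + 3x4 + 3x5 ≥ 10   (nickel)
  3x1 + 3x2 + 4x3 + 31x4 + 4x5 ≥ 27   (silicon)
  6x1 + 6x2 + 8x3 + 3x4 + 10x5 ≥ 23   (manganese)
  1x1 + 1x2 + 11x3 + 593x4 + 3x5 ≥ 662   (chromium)
  x1, x2, x3, x4, x5 ≥ 0.
The cheapest feasible vertex uses only return scrap, ferrochrome; scrap grade A, steel scrap, scrap grade C are not used. The manganese and chromium requirements are met with equality.
That vertex is x3 = 2.474, x4 = 1.07.
Cost = 0.17·2.474 + 2.17·1.07 = 2.7425.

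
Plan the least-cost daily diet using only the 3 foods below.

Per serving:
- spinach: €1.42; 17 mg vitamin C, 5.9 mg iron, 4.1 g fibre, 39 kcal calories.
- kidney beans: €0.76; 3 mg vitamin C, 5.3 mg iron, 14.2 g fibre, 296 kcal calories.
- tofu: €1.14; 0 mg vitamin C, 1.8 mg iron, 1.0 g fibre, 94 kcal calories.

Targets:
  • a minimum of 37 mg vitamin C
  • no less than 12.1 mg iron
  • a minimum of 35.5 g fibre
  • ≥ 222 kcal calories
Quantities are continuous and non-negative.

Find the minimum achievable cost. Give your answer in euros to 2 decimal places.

€4.10

Set it up as a linear program. Let x1 = servings of spinach, x2 = servings of kidney beans, x3 = servings of tofu.
min 1.42x1 + 0.76x2 + 1.14x3 subject to:
  17x1 + 3x2 ≥ 37   (vitamin C)
  5.9x1 + 5.3x2 + 1.8x3 ≥ 12.1   (iron)
  4.1x1 + 14.2x2 + 1x3 ≥ 35.5   (fibre)
  39x1 + 296x2 + 94x3 ≥ 222   (calories)
  x1, x2, x3 ≥ 0.
The cheapest feasible vertex uses only spinach, kidney beans; tofu is not used. The vitamin C and fibre requirements are met with equality.
Optimal quantities: spinach = 1.8285 servings, kidney beans = 1.9721 servings.
Hence cost = 1.42·1.8285 + 0.76·1.9721 = €4.0953.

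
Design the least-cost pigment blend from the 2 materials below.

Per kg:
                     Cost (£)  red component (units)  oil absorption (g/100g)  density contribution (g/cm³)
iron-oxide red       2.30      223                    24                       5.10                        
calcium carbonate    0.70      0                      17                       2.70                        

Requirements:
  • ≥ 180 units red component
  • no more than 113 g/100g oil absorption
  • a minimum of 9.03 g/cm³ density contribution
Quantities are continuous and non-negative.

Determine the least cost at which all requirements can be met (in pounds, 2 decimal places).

Let x1 = kg of iron-oxide red, x2 = kg of calcium carbonate.
min 2.3x1 + 0.7x2 with:
  223x1 ≥ 180   (red component)
  24x1 + 17x2 ≤ 113   (oil absorption)
  5.1x1 + 2.7x2 ≥ 9.03   (density contribution)
  x1, x2 ≥ 0.
Both inputs are positive at the optimum. There the red component and density contribution constraints are tight.
Optimal quantities: iron-oxide red = 0.8072 kg, calcium carbonate = 1.82 kg.
Hence cost = 2.3·0.8072 + 0.7·1.82 = £3.1306.

£3.13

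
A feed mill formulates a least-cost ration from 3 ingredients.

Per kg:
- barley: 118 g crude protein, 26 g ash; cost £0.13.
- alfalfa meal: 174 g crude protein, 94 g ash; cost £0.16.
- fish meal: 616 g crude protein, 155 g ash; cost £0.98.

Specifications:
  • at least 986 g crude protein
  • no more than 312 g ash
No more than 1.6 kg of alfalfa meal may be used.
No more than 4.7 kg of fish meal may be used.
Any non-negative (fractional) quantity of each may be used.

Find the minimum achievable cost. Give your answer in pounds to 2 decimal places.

£1.04

Set it up as a linear program. Let x1 = kg of barley, x2 = kg of alfalfa meal, x3 = kg of fish meal.
Minimise 0.13x1 + 0.16x2 + 0.98x3 s.t.:
  118x1 + 174x2 + 616x3 ≥ 986   (crude protein)
  26x1 + 94x2 + 155x3 ≤ 312   (ash)
  x2 ≤ 1.6
  x3 ≤ 4.7
  x1, x2, x3 ≥ 0.
The cheapest feasible vertex uses only barley, alfalfa meal; fish meal is not used. Binding constraints: crude protein and the alfalfa meal cap.
So barley = 5.997 kg, alfalfa meal = 1.6 kg.
Total cost: 0.13·5.997 + 0.16·1.6 = 1.0356.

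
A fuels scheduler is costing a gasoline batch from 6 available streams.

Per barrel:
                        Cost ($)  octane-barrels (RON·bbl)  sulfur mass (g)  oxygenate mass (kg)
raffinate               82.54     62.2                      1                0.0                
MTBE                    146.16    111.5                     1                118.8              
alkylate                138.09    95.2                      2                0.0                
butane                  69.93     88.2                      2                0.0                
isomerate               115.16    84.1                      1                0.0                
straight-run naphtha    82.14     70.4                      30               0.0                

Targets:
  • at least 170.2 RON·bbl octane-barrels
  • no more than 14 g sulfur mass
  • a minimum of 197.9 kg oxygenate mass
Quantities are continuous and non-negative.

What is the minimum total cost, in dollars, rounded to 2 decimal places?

Let x1 = barrels of raffinate, x2 = barrels of MTBE, x3 = barrels of alkylate, x4 = barrels of butane, x5 = barrels of isomerate, x6 = barrels of straight-run naphtha.
Minimise 82.54x1 + 146.16x2 + 138.09x3 + 69.93x4 + 115.16x5 + 82.14x6 with:
  62.2x1 + 111.5x2 + 95.2x3 + 88.2x4 + 84.1x5 + 70.4x6 ≥ 170.2   (octane-barrels)
  1x1 + 1x2 + 2x3 + 2x4 + 1x5 + 30x6 ≤ 14   (sulfur mass)
  118.8x2 ≥ 197.9   (oxygenate mass)
  x1, x2, x3, x4, x5, x6 ≥ 0.
The minimum-cost mix takes nothing from raffinate, alkylate, butane, isomerate, straight-run naphtha — only MTBE. The oxygenate mass requirement is met with equality.
That vertex is x2 = 1.66582.
Objective = 146.16·1.66582 = 243.4763.

$243.48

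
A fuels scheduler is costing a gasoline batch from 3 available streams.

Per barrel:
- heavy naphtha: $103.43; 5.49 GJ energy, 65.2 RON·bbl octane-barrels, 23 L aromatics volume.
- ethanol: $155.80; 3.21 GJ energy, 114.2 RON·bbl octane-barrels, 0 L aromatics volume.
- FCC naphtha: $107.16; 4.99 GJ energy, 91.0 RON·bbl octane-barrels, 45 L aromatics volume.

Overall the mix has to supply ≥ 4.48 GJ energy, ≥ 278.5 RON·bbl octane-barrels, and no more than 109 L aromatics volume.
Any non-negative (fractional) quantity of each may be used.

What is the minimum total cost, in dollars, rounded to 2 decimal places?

Let x1 = barrels of heavy naphtha, x2 = barrels of ethanol, x3 = barrels of FCC naphtha.
Minimize 103.43x1 + 155.8x2 + 107.16x3 subject to:
  5.49x1 + 3.21x2 + 4.99x3 ≥ 4.48   (energy)
  65.2x1 + 114.2x2 + 91x3 ≥ 278.5   (octane-barrels)
  23x1 + 45x3 ≤ 109   (aromatics volume)
  x1, x2, x3 ≥ 0.
At the optimum only ethanol, FCC naphtha are positive (heavy naphtha = 0). Binding constraints: octane-barrels and aromatics volume.
Solving gives x2 = 0.50856, x3 = 2.4222.
Cost = 155.8·0.50856 + 107.16·2.4222 = 338.7966.

$338.80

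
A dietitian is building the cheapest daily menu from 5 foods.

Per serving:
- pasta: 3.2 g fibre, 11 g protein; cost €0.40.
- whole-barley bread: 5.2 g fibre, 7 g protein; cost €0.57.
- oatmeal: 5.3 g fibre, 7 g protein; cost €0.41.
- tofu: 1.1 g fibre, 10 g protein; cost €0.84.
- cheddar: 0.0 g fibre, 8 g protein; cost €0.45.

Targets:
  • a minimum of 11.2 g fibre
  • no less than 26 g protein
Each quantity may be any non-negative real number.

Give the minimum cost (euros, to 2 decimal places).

Let x1 = servings of pasta, x2 = servings of whole-barley bread, x3 = servings of oatmeal, x4 = servings of tofu, x5 = servings of cheddar.
Minimise 0.4x1 + 0.57x2 + 0.41x3 + 0.84x4 + 0.45x5 subject to:
  3.2x1 + 5.2x2 + 5.3x3 + 1.1x4 ≥ 11.2   (fibre)
  11x1 + 7x2 + 7x3 + 10x4 + 8x5 ≥ 26   (protein)
  x1, x2, x3, x4, x5 ≥ 0.
The optimal basis is {pasta, oatmeal}; whole-barley bread, tofu, cheddar drop out. The fibre and protein requirements are met with equality.
So pasta = 1.655 servings, oatmeal = 1.114 servings.
Hence cost = 0.4·1.655 + 0.41·1.114 = €1.1187.

€1.12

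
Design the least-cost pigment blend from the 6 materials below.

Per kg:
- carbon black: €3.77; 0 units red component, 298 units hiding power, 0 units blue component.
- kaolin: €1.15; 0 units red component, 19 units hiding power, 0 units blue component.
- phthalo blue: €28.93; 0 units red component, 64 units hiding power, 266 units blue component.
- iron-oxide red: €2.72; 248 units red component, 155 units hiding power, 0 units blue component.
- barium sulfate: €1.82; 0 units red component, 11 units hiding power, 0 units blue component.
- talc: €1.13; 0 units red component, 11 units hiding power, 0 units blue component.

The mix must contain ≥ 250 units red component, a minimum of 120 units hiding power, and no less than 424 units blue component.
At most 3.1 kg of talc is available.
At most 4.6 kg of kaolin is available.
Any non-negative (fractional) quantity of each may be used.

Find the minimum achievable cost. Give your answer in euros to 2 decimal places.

€48.86

This is a linear program. Let x1 = kg of carbon black, x2 = kg of kaolin, x3 = kg of phthalo blue, x4 = kg of iron-oxide red, x5 = kg of barium sulfate, x6 = kg of talc.
Minimize 3.77x1 + 1.15x2 + 28.93x3 + 2.72x4 + 1.82x5 + 1.13x6 with:
  248x4 ≥ 250   (red component)
  298x1 + 19x2 + 64x3 + 155x4 + 11x5 + 11x6 ≥ 120   (hiding power)
  266x3 ≥ 424   (blue component)
  x6 ≤ 3.1
  x2 ≤ 4.6
  x1, x2, x3, x4, x5, x6 ≥ 0.
The optimal basis is {phthalo blue, iron-oxide red}; carbon black, kaolin, barium sulfate, talc drop out. Binding constraints: red component and blue component.
Solving gives x3 = 1.594, x4 = 1.008.
Objective = 28.93·1.594 + 2.72·1.008 = 48.8562.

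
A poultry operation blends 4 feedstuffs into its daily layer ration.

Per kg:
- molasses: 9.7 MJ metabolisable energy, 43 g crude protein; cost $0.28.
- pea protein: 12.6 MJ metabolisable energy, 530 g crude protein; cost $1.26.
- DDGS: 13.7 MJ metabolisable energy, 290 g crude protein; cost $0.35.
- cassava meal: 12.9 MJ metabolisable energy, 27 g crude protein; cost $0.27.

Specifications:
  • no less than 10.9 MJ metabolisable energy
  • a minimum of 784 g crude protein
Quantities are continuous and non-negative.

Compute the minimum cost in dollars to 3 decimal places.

This is a linear program. Let x1 = kg of molasses, x2 = kg of pea protein, x3 = kg of DDGS, x4 = kg of cassava meal.
Minimise 0.28x1 + 1.26x2 + 0.35x3 + 0.27x4 subject to:
  9.7x1 + 12.6x2 + 13.7x3 + 12.9x4 ≥ 10.9   (metabolisable energy)
  43x1 + 530x2 + 290x3 + 27x4 ≥ 784   (crude protein)
  x1, x2, x3, x4 ≥ 0.
At the optimum only DDGS is positive (molasses, pea protein, cassava meal = 0). Binding constraint: crude protein.
Solving gives x3 = 2.703.
Objective = 0.35·2.703 = 0.94605.

$0.946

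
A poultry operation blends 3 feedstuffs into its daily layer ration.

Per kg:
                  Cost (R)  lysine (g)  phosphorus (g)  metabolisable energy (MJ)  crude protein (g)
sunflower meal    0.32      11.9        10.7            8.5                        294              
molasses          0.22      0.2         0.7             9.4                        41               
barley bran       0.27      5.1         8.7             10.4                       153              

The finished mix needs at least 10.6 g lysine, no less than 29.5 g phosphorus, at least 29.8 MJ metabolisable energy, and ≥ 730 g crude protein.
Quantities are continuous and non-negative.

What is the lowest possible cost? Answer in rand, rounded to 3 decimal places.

Treat it as an LP. Let x1 = kg of sunflower meal, x2 = kg of molasses, x3 = kg of barley bran.
Minimise 0.32x1 + 0.22x2 + 0.27x3 subject to:
  11.9x1 + 0.2x2 + 5.1x3 ≥ 10.6   (lysine)
  10.7x1 + 0.7x2 + 8.7x3 ≥ 29.5   (phosphorus)
  8.5x1 + 9.4x2 + 10.4x3 ≥ 29.8   (metabolisable energy)
  294x1 + 41x2 + 153x3 ≥ 730   (crude protein)
  x1, x2, x3 ≥ 0.
At the optimum only sunflower meal, barley bran are positive (molasses = 0). Binding constraints: metabolisable energy and crude protein.
That vertex is x1 = 1.726, x3 = 1.455.
Cost = 0.32·1.726 + 0.27·1.455 = 0.94517.

R0.945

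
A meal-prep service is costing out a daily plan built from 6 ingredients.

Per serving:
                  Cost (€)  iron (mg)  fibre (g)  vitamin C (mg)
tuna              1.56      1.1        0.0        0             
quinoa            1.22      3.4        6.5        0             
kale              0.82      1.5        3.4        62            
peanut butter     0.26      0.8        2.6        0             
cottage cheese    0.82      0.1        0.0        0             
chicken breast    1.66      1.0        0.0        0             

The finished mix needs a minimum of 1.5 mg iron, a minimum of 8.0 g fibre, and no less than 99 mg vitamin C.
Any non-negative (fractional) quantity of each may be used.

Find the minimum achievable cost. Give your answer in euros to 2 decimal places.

€1.57

Treat it as an LP. Let x1 = servings of tuna, x2 = servings of quinoa, x3 = servings of kale, x4 = servings of peanut butter, x5 = servings of cottage cheese, x6 = servings of chicken breast.
Minimize 1.56x1 + 1.22x2 + 0.82x3 + 0.26x4 + 0.82x5 + 1.66x6 subject to:
  1.1x1 + 3.4x2 + 1.5x3 + 0.8x4 + 0.1x5 + 1x6 ≥ 1.5   (iron)
  6.5x2 + 3.4x3 + 2.6x4 ≥ 8   (fibre)
  62x3 ≥ 99   (vitamin C)
  x1, x2, x3, x4, x5, x6 ≥ 0.
The optimal basis is {kale, peanut butter}; tuna, quinoa, cottage cheese, chicken breast drop out. There the fibre and vitamin C constraints are tight.
Optimal quantities: kale = 1.597 servings, peanut butter = 0.9888 servings.
Total cost: 0.82·1.597 + 0.26·0.9888 = 1.5666.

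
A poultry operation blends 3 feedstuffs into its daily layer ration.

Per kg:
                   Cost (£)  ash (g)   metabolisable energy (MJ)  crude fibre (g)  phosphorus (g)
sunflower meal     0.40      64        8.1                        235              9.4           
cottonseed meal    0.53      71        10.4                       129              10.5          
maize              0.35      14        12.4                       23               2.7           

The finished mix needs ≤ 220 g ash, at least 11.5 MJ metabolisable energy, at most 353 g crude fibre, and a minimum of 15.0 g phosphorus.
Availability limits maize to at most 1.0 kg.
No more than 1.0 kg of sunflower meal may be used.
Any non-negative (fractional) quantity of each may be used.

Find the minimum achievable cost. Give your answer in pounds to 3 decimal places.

Let x1 = kg of sunflower meal, x2 = kg of cottonseed meal, x3 = kg of maize.
Minimise 0.4x1 + 0.53x2 + 0.35x3 with:
  64x1 + 71x2 + 14x3 ≤ 220   (ash)
  8.1x1 + 10.4x2 + 12.4x3 ≥ 11.5   (metabolisable energy)
  235x1 + 129x2 + 23x3 ≤ 353   (crude fibre)
  9.4x1 + 10.5x2 + 2.7x3 ≥ 15   (phosphorus)
  x3 ≤ 1
  x1 ≤ 1
  x1, x2, x3 ≥ 0.
At the optimum only sunflower meal, cottonseed meal are positive (maize = 0). The phosphorus and the sunflower meal cap requirements are met with equality.
That vertex is x1 = 1, x2 = 0.5333.
Objective = 0.4·1 + 0.53·0.5333 = 0.68265.

£0.683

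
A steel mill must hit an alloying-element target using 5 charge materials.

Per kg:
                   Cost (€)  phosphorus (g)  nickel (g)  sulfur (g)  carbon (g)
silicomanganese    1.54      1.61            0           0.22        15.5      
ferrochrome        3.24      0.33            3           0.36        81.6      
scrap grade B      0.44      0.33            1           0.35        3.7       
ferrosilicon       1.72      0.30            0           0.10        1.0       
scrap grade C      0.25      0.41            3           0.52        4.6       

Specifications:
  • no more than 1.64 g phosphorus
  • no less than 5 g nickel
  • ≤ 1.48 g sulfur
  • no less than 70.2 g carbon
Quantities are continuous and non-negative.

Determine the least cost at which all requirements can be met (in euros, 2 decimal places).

€2.84

This is a linear program. Let x1 = kg of silicomanganese, x2 = kg of ferrochrome, x3 = kg of scrap grade B, x4 = kg of ferrosilicon, x5 = kg of scrap grade C.
Minimize 1.54x1 + 3.24x2 + 0.44x3 + 1.72x4 + 0.25x5 s.t.:
  1.61x1 + 0.33x2 + 0.33x3 + 0.3x4 + 0.41x5 ≤ 1.64   (phosphorus)
  3x2 + 1x3 + 3x5 ≥ 5   (nickel)
  0.22x1 + 0.36x2 + 0.35x3 + 0.1x4 + 0.52x5 ≤ 1.48   (sulfur)
  15.5x1 + 81.6x2 + 3.7x3 + 1x4 + 4.6x5 ≥ 70.2   (carbon)
  x1, x2, x3, x4, x5 ≥ 0.
The minimum-cost mix takes nothing from silicomanganese, scrap grade B, ferrosilicon — only ferrochrome, scrap grade C. There the nickel and carbon constraints are tight.
Solving gives x2 = 0.8121, x5 = 0.8545.
Total cost: 3.24·0.8121 + 0.25·0.8545 = 2.8448.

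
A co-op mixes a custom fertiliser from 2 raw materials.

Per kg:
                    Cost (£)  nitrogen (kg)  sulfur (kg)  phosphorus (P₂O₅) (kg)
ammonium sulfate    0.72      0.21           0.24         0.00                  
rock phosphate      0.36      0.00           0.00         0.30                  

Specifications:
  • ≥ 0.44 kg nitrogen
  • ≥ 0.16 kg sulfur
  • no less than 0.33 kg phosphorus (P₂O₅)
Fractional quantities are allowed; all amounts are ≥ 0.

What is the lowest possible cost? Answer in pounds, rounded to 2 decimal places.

Let x1 = kg of ammonium sulfate, x2 = kg of rock phosphate.
Minimize 0.72x1 + 0.36x2 with:
  0.21x1 ≥ 0.44   (nitrogen)
  0.24x1 ≥ 0.16   (sulfur)
  0.3x2 ≥ 0.33   (phosphorus (P₂O₅))
  x1, x2 ≥ 0.
Both inputs are positive at the optimum. The nitrogen and phosphorus (P₂O₅) requirements are met with equality.
Solving gives x1 = 2.095, x2 = 1.1.
Objective = 0.72·2.095 + 0.36·1.1 = 1.9044.

£1.90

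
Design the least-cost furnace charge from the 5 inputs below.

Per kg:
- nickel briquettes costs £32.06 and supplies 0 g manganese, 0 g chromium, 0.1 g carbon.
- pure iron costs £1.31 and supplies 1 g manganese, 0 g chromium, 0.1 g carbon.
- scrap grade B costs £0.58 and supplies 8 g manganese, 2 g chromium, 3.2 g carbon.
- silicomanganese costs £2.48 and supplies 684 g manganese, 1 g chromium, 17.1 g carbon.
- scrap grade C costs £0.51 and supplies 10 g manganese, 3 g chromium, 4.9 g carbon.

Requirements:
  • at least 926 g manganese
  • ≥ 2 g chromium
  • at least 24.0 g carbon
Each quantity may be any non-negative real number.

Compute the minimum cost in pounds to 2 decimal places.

This is a linear program. Let x1 = kg of nickel briquettes, x2 = kg of pure iron, x3 = kg of scrap grade B, x4 = kg of silicomanganese, x5 = kg of scrap grade C.
Minimize 32.06x1 + 1.31x2 + 0.58x3 + 2.48x4 + 0.51x5 subject to:
  1x2 + 8x3 + 684x4 + 10x5 ≥ 926   (manganese)
  2x3 + 1x4 + 3x5 ≥ 2   (chromium)
  0.1x1 + 0.1x2 + 3.2x3 + 17.1x4 + 4.9x5 ≥ 24   (carbon)
  x1, x2, x3, x4, x5 ≥ 0.
The cheapest feasible vertex uses only silicomanganese, scrap grade C; nickel briquettes, pure iron, scrap grade B are not used. Binding constraints: manganese and chromium.
Optimal quantities: silicomanganese = 1.351 kg, scrap grade C = 0.2165 kg.
Total cost: 2.48·1.351 + 0.51·0.2165 = 3.4609.

£3.46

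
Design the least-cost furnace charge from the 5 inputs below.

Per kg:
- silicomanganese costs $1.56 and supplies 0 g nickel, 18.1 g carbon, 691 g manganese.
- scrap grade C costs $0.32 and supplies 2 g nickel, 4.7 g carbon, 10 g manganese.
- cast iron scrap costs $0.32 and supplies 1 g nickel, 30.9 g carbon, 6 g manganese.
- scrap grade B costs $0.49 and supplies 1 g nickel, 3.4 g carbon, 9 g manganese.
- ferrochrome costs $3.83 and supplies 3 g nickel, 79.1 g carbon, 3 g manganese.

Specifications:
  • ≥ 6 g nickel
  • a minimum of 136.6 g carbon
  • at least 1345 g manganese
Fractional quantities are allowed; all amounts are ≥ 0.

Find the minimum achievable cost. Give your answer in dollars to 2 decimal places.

Let x1 = kg of silicomanganese, x2 = kg of scrap grade C, x3 = kg of cast iron scrap, x4 = kg of scrap grade B, x5 = kg of ferrochrome.
Minimise 1.56x1 + 0.32x2 + 0.32x3 + 0.49x4 + 3.83x5 with:
  2x2 + 1x3 + 1x4 + 3x5 ≥ 6   (nickel)
  18.1x1 + 4.7x2 + 30.9x3 + 3.4x4 + 79.1x5 ≥ 136.6   (carbon)
  691x1 + 10x2 + 6x3 + 9x4 + 3x5 ≥ 1345   (manganese)
  x1, x2, x3, x4, x5 ≥ 0.
The cheapest feasible vertex uses only silicomanganese, scrap grade C, cast iron scrap; scrap grade B, ferrochrome are not used. There the nickel, carbon, manganese constraints are tight.
So silicomanganese = 1.899 kg, scrap grade C = 1.456 kg, cast iron scrap = 3.087 kg.
Cost = 1.56·1.899 + 0.32·1.456 + 0.32·3.087 = 4.4162.

$4.42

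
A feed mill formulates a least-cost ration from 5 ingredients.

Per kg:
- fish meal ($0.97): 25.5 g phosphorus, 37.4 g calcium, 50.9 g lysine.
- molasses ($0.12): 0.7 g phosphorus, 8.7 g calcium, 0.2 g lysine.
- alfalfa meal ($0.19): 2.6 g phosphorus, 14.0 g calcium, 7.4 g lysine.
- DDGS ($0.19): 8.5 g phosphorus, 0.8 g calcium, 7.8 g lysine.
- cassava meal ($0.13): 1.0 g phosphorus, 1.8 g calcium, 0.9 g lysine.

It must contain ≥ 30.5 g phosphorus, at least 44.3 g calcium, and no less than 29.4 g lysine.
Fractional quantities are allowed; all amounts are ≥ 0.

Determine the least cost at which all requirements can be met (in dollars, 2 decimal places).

$1.08

Let x1 = kg of fish meal, x2 = kg of molasses, x3 = kg of alfalfa meal, x4 = kg of DDGS, x5 = kg of cassava meal.
Minimize 0.97x1 + 0.12x2 + 0.19x3 + 0.19x4 + 0.13x5 s.t.:
  25.5x1 + 0.7x2 + 2.6x3 + 8.5x4 + 1x5 ≥ 30.5   (phosphorus)
  37.4x1 + 8.7x2 + 14x3 + 0.8x4 + 1.8x5 ≥ 44.3   (calcium)
  50.9x1 + 0.2x2 + 7.4x3 + 7.8x4 + 0.9x5 ≥ 29.4   (lysine)
  x1, x2, x3, x4, x5 ≥ 0.
The minimum-cost mix takes nothing from fish meal, molasses, cassava meal — only alfalfa meal, DDGS. The phosphorus and calcium requirements are met with equality.
Optimal quantities: alfalfa meal = 3.012 kg, DDGS = 2.667 kg.
Total cost: 0.19·3.012 + 0.19·2.667 = 1.0790.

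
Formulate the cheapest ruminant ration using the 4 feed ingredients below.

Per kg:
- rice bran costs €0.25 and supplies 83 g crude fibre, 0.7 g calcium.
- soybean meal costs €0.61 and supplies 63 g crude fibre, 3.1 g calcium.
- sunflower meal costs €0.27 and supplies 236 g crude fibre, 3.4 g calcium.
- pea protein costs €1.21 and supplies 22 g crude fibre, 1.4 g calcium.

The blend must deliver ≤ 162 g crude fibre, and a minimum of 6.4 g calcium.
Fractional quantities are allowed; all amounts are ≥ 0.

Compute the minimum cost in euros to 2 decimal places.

Set it up as a linear program. Let x1 = kg of rice bran, x2 = kg of soybean meal, x3 = kg of sunflower meal, x4 = kg of pea protein.
Minimise 0.25x1 + 0.61x2 + 0.27x3 + 1.21x4 s.t.:
  83x1 + 63x2 + 236x3 + 22x4 ≤ 162   (crude fibre)
  0.7x1 + 3.1x2 + 3.4x3 + 1.4x4 ≥ 6.4   (calcium)
  x1, x2, x3, x4 ≥ 0.
The optimal basis is {soybean meal, sunflower meal}; rice bran, pea protein drop out. Binding constraints: crude fibre and calcium.
That vertex is x2 = 1.855, x3 = 0.1913.
Hence cost = 0.61·1.855 + 0.27·0.1913 = €1.1832.

€1.18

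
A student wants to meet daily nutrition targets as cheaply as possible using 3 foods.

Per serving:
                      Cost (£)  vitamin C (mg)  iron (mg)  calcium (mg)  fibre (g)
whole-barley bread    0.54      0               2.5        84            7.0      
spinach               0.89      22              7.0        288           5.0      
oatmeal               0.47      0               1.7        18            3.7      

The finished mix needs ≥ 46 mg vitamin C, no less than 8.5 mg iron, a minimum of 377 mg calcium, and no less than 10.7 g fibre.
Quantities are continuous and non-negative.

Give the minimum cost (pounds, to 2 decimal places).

This is a linear program. Let x1 = servings of whole-barley bread, x2 = servings of spinach, x3 = servings of oatmeal.
Minimise 0.54x1 + 0.89x2 + 0.47x3 s.t.:
  22x2 ≥ 46   (vitamin C)
  2.5x1 + 7x2 + 1.7x3 ≥ 8.5   (iron)
  84x1 + 288x2 + 18x3 ≥ 377   (calcium)
  7x1 + 5x2 + 3.7x3 ≥ 10.7   (fibre)
  x1, x2, x3 ≥ 0.
The cheapest feasible vertex uses only whole-barley bread, spinach; oatmeal is not used. Binding constraints: vitamin C and fibre.
Solving gives x1 = 0.03506, x2 = 2.091.
Hence cost = 0.54·0.03506 + 0.89·2.091 = £1.8799.

£1.88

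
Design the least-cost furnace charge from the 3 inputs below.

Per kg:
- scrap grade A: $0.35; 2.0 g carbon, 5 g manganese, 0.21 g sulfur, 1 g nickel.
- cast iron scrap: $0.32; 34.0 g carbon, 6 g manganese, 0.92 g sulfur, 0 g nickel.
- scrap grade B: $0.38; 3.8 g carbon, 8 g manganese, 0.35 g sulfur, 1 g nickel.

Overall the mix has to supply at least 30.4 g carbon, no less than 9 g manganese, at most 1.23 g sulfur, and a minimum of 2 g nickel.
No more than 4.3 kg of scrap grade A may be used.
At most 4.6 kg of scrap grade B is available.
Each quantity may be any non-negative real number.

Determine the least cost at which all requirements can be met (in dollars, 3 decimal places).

$0.948

Let x1 = kg of scrap grade A, x2 = kg of cast iron scrap, x3 = kg of scrap grade B.
Minimise 0.35x1 + 0.32x2 + 0.38x3 subject to:
  2x1 + 34x2 + 3.8x3 ≥ 30.4   (carbon)
  5x1 + 6x2 + 8x3 ≥ 9   (manganese)
  0.21x1 + 0.92x2 + 0.35x3 ≤ 1.23   (sulfur)
  1x1 + 1x3 ≥ 2   (nickel)
  x1 ≤ 4.3
  x3 ≤ 4.6
  x1, x2, x3 ≥ 0.
At the optimum only scrap grade A, cast iron scrap are positive (scrap grade B = 0). There the carbon and nickel constraints are tight.
Solving gives x1 = 2, x2 = 0.7765.
Objective = 0.35·2 + 0.32·0.7765 = 0.94848.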